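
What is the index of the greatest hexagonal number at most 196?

Solve n(2n−1) ≤ 196 for integer n.
n = 10 gives 190 ≤ 196, while n = 11 gives 231 > 196; so the answer is index 10.

10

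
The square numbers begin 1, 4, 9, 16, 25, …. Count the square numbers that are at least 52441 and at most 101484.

The n-th square number is n².
Smallest index with value ≥ 52441: n = 229 (giving 52441).
Largest index with value ≤ 101484: n = 318 (giving 101124).
Indices 229 through 318: 90 terms.

90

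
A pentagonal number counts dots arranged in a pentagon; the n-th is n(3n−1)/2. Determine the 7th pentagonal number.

The 7th pentagonal number is n(3n−1)/2 with n = 7.
7·(3·7 − 1)/2 = 7·20/2 = 7·10 = 70.

70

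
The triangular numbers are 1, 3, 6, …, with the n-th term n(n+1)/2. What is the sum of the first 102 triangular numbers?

Σ i(i+1)/2 = (Σi² + Σi) / 2 over i = 1..102.
Σi = 5253 and Σi² = 358955.
(1·358955 + 1·5253) / 2 = 364208/2 = 182104.

182104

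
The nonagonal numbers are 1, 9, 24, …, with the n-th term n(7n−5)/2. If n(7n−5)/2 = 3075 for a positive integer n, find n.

Set n(7n−5)/2 = 3075, giving 7n² − 5n − 6150 = 0.
So n = (5 + 415) / 14 = 420/14 = 30.

30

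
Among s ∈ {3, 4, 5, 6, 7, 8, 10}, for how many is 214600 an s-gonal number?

s = 3: P(3, 654) = 214185 and P(3, 655) = 214840; 214600 is not s-gonal.
s = 4: P(4, 463) = 214369 and P(4, 464) = 215296; 214600 is not s-gonal.
s = 5: P(5, 378) = 214137 and P(5, 379) = 215272; 214600 is not s-gonal.
s = 6: P(6, 327) = 213531 and P(6, 328) = 214840; 214600 is not s-gonal.
s = 7: P(7, 293) = 214183 and P(7, 294) = 215649; 214600 is not s-gonal.
s = 8: P(8, 267) = 213333 and P(8, 268) = 214936; 214600 is not s-gonal.
s = 10: P(10, 232) = 214600. ✓
Hits: s ∈ {10} → 1.

1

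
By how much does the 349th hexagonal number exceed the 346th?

4167

349·(2·349 − 1) = 243253 and 346·(2·346 − 1) = 239086.
Difference: 243253 − 239086 = 4167.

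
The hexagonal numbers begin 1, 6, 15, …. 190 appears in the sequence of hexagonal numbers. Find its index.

Set n(2n−1) = 190, giving 2n² − n − 190 = 0.
The discriminant is 1 + 8·190 = 1521, and √1521 = 39.
So n = (1 + 39) / 4 = 40/4 = 10.
Check: 10·(2·10 − 1) = 190. ✓

10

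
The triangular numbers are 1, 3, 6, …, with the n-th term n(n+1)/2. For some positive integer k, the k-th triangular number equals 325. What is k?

25

Set n(n+1)/2 = 325, giving n² + n − 650 = 0.
So n = (-1 + 51) / 2 = 50/2 = 25.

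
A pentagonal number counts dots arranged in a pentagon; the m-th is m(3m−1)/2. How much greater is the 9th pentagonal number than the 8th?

Consecutive pentagonal numbers differ by 3n − 2: here 3·9 − 2 = 25.

25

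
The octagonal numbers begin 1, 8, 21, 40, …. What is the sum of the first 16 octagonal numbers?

Σ i(3i−2) = 3Σi² − 2Σi over i = 1..16.
Σi = 136 and Σi² = 1496.
3·1496 − 2·136 = 4216.

4216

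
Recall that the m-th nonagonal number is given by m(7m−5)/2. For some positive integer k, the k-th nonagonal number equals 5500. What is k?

40

Set n(7n−5)/2 = 5500, giving 7n² − 5n − 11000 = 0.
The discriminant is 25 + 56·5500 = 308025, and √308025 = 555.
So n = (5 + 555) / 14 = 560/14 = 40.
Check: 40·(7·40 − 5)/2 = 5500. ✓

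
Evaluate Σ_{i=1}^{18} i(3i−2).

Σ i(3i−2) = 3Σi² − 2Σi over i = 1..18.
Σi = 171 and Σi² = 2109.
3·2109 − 2·171 = 5985.

5985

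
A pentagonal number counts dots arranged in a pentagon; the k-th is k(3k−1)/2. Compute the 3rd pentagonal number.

12

3·(3·3 − 1)/2 = 3·8/2 = 3·4 = 12.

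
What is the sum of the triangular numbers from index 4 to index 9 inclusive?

155

Σ i(i+1)/2 = (Σi² + Σi) / 2 over i = 4..9.
Σi = 45 − 6 = 39 and Σi² = 285 − 14 = 271.
(1·271 + 1·39) / 2 = 310/2 = 155.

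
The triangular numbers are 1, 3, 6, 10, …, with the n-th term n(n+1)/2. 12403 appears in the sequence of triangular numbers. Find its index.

157

Set n(n+1)/2 = 12403, giving n² + n − 24806 = 0.
So n = (-1 + 315) / 2 = 314/2 = 157.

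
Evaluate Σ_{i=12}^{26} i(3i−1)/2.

8400

Σ i(3i−1)/2 = (3Σi² − Σi) / 2 over i = 12..26.
Σi = 351 − 66 = 285 and Σi² = 6201 − 506 = 5695.
(3·5695 − 1·285) / 2 = 16800/2 = 8400.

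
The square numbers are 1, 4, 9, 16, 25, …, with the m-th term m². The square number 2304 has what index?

48

We need n² = 2304, so n = √2304 = 48.
Check: 48² = 2304. ✓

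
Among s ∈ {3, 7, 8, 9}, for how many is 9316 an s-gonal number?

s = 3: P(3, 136) = 9316. ✓
s = 7: P(7, 61) = 9211 and P(7, 62) = 9517; 9316 is not s-gonal.
s = 8: P(8, 56) = 9296 and P(8, 57) = 9633; 9316 is not s-gonal.
s = 9: P(9, 51) = 8976 and P(9, 52) = 9334; 9316 is not s-gonal.
Hits: s ∈ {3} → 1.

1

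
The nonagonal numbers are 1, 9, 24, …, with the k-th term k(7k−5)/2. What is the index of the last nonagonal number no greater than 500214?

Solve n(7n−5)/2 ≤ 500214 for integer n.
n = 378 gives 499149 ≤ 500214, while n = 379 gives 501796 > 500214; so the answer is index 378.

378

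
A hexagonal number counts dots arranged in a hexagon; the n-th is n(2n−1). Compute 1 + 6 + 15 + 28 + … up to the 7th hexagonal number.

Σ i(2i−1) = 2Σi² − Σi over i = 1..7.
Σi = 28 and Σi² = 140.
2·140 − 1·28 = 252.

252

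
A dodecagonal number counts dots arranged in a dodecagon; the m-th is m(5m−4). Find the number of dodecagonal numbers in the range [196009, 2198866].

465

The n-th dodecagonal number is n(5n−4).
Smallest index with value ≥ 196009: n = 199 (giving 197209).
Largest index with value ≤ 2198866: n = 663 (giving 2195193).
Indices 199 through 663: 465 terms.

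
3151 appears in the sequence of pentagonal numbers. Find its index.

46

Set n(3n−1)/2 = 3151, giving 3n² − n − 6302 = 0.
The discriminant is 1 + 24·3151 = 75625, and √75625 = 275.
So n = (1 + 275) / 6 = 276/6 = 46.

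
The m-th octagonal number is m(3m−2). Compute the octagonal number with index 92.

92·(3·92 − 2) = 92·274 = 25208.

25208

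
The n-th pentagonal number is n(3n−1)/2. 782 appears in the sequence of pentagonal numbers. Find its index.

Set n(3n−1)/2 = 782, giving 3n² − n − 1564 = 0.
The discriminant is 1 + 24·782 = 18769, and √18769 = 137.
So n = (1 + 137) / 6 = 138/6 = 23.

23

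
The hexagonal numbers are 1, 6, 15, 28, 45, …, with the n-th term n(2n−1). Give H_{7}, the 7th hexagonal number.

91

The 7th hexagonal number is n(2n−1) with n = 7.
7·(2·7 − 1) = 7·13 = 91.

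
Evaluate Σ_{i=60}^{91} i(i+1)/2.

Σ i(i+1)/2 = (Σi² + Σi) / 2 over i = 60..91.
Σi = 4186 − 1770 = 2416 and Σi² = 255346 − 70210 = 185136.
(1·185136 + 1·2416) / 2 = 187552/2 = 93776.

93776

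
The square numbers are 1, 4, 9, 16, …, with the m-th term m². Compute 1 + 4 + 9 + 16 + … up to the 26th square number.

6201

Σ_{i=1}^{26} i² = 26·27·53/6 = 6201.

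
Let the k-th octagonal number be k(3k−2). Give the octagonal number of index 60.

The 60th octagonal number is n(3n−2) with n = 60.
60·(3·60 − 2) = 60·178 = 10680.

10680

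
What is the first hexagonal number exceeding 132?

153

Solve n(2n−1) > 132 for integer n.
The largest n with value ≤ 132 is 8 (since 120 ≤ 132 < 153), so the first above is n = 9, value 153.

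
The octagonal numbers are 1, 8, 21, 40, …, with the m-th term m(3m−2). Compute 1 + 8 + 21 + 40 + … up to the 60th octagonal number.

217770

Σ i(3i−2) = 3Σi² − 2Σi over i = 1..60.
Σi = 1830 and Σi² = 73810.
3·73810 − 2·1830 = 217770.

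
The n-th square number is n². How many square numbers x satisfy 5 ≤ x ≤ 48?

The n-th square number is n².
Smallest index with value ≥ 5: n = 3 (giving 9).
Largest index with value ≤ 48: n = 6 (giving 36).
Indices 3 through 6: 4 terms.

4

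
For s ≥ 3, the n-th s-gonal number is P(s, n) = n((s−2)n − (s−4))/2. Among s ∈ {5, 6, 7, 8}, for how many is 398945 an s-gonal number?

s = 5: P(5, 515) = 397580 and P(5, 516) = 399126; 398945 is not s-gonal.
s = 6: P(6, 446) = 397386 and P(6, 447) = 399171; 398945 is not s-gonal.
s = 7: P(7, 399) = 397404 and P(7, 400) = 399400; 398945 is not s-gonal.
s = 8: P(8, 365) = 398945. ✓
Hits: s ∈ {8} → 1.

1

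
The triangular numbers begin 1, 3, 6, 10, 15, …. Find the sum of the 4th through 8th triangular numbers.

Σ i(i+1)/2 = (Σi² + Σi) / 2 over i = 4..8.
Σi = 36 − 6 = 30 and Σi² = 204 − 14 = 190.
(1·190 + 1·30) / 2 = 220/2 = 110.

110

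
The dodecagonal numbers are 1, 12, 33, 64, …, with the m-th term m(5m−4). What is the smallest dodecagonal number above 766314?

Solve n(5n−4) > 766314 for integer n.
The largest n with value ≤ 766314 is 391 (since 762841 ≤ 766314 < 766752), so the first above is n = 392, value 766752.

766752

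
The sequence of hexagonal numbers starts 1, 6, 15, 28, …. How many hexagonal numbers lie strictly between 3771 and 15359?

44

The n-th hexagonal number is n(2n−1).
Smallest index with value > 3771: n = 44 (giving 3828).
Largest index with value < 15359: n = 87 (giving 15051).
Indices 44 through 87: 44 terms.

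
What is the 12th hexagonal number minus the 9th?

123

12·(2·12 − 1) = 276 and 9·(2·9 − 1) = 153.
Difference: 276 − 153 = 123.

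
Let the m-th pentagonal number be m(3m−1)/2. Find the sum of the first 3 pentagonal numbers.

18

Σ i(3i−1)/2 = (3Σi² − Σi) / 2 over i = 1..3.
Σi = 6 and Σi² = 14.
(3·14 − 1·6) / 2 = 36/2 = 18.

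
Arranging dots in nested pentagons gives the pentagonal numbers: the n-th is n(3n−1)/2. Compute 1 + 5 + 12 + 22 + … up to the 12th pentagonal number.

936

Σ i(3i−1)/2 = (3Σi² − Σi) / 2 over i = 1..12.
Σi = 78 and Σi² = 650.
(3·650 − 1·78) / 2 = 1872/2 = 936.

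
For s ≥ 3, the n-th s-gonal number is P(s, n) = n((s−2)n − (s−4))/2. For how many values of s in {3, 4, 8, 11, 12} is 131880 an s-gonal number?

s = 3: P(3, 513) = 131841 and P(3, 514) = 132355; 131880 is not s-gonal.
s = 4: P(4, 363) = 131769 and P(4, 364) = 132496; 131880 is not s-gonal.
s = 8: P(8, 210) = 131880. ✓
s = 11: P(11, 171) = 130986 and P(11, 172) = 132526; 131880 is not s-gonal.
s = 12: P(12, 162) = 130572 and P(12, 163) = 132193; 131880 is not s-gonal.
Hits: s ∈ {8} → 1.

1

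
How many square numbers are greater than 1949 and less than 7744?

43

The n-th square number is n².
Smallest index with value > 1949: n = 45 (giving 2025).
Largest index with value < 7744: n = 87 (giving 7569).
Indices 45 through 87: 43 terms.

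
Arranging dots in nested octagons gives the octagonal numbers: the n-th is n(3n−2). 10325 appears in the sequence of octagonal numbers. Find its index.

Set n(3n−2) = 10325, giving 3n² − 2n − 10325 = 0.
The discriminant is 4 + 12·10325 = 123904, and √123904 = 352.
So n = (2 + 352) / 6 = 354/6 = 59.
Check: 59·(3·59 − 2) = 10325. ✓

59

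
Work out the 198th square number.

The 198th square number is n² with n = 198.
198² = 39204.

39204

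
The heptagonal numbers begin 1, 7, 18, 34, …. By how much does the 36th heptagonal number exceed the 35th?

Consecutive heptagonal numbers differ by 5n − 4: here 5·36 − 4 = 176.

176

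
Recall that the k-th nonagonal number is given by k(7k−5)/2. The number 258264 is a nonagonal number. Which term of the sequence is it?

Set n(7n−5)/2 = 258264, giving 7n² − 5n − 516528 = 0.
So n = (5 + 3803) / 14 = 3808/14 = 272.

272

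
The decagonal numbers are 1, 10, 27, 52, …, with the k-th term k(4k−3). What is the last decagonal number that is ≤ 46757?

46332

Solve n(4n−3) ≤ 46757 for integer n.
n = 108 gives 46332 ≤ 46757, while n = 109 gives 47197 > 46757; so the answer is 46332.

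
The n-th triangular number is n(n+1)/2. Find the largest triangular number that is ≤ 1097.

1081

Solve n(n+1)/2 ≤ 1097 for integer n.
n = 46 gives 1081 ≤ 1097, while n = 47 gives 1128 > 1097; so the answer is 1081.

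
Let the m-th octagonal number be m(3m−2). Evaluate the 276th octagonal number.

227976

276·(3·276 − 2) = 276·826 = 227976.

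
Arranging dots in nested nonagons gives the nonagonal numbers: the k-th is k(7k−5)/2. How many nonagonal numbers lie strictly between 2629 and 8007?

21

The n-th nonagonal number is n(7n−5)/2.
Smallest index with value > 2629: n = 28 (giving 2674).
Largest index with value < 8007: n = 48 (giving 7944).
Indices 28 through 48: 21 terms.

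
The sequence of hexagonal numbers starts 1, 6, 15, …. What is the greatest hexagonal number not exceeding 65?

Solve n(2n−1) ≤ 65 for integer n.
n = 5 gives 45 ≤ 65, while n = 6 gives 66 > 65; so the answer is 45.

45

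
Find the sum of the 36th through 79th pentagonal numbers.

227590

Σ i(3i−1)/2 = (3Σi² − Σi) / 2 over i = 36..79.
Σi = 3160 − 630 = 2530 and Σi² = 167480 − 14910 = 152570.
(3·152570 − 1·2530) / 2 = 455180/2 = 227590.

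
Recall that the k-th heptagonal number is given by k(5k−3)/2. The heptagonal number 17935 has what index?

85

Set n(5n−3)/2 = 17935, giving 5n² − 3n − 35870 = 0.
The discriminant is 9 + 40·17935 = 717409, and √717409 = 847.
So n = (3 + 847) / 10 = 850/10 = 85.
Check: 85·(5·85 − 3)/2 = 17935. ✓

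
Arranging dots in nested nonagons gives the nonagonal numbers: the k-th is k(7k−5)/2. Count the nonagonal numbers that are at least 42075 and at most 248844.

158

The n-th nonagonal number is n(7n−5)/2.
Smallest index with value ≥ 42075: n = 110 (giving 42075).
Largest index with value ≤ 248844: n = 267 (giving 248844).
Indices 110 through 267: 158 terms.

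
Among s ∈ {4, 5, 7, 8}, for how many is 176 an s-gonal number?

2

s = 4: P(4, 13) = 169 and P(4, 14) = 196; 176 is not s-gonal.
s = 5: P(5, 11) = 176. ✓
s = 7: P(7, 8) = 148 and P(7, 9) = 189; 176 is not s-gonal.
s = 8: P(8, 8) = 176. ✓
Hits: s ∈ {5, 8} → 2.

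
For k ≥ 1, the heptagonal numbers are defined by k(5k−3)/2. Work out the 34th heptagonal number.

34·(5·34 − 3)/2 = 34·167/2 = 2839.

2839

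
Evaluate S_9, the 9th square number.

81

9² = 81.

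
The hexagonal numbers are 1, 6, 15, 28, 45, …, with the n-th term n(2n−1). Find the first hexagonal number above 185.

Solve n(2n−1) > 185 for integer n.
The largest n with value ≤ 185 is 9 (since 153 ≤ 185 < 190), so the first above is n = 10, value 190.

190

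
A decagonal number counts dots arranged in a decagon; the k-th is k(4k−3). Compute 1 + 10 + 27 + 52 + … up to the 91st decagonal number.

Σ i(4i−3) = 4Σi² − 3Σi over i = 1..91.
Σi = 4186 and Σi² = 255346.
4·255346 − 3·4186 = 1008826.

1008826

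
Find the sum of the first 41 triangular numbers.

Σ i(i+1)/2 = (Σi² + Σi) / 2 over i = 1..41.
Σi = 861 and Σi² = 23821.
(1·23821 + 1·861) / 2 = 24682/2 = 12341.

12341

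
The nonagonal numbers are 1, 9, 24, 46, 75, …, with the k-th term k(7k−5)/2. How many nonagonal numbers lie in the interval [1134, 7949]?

30

The n-th nonagonal number is n(7n−5)/2.
Smallest index with value ≥ 1134: n = 19 (giving 1216).
Largest index with value ≤ 7949: n = 48 (giving 7944).
Indices 19 through 48: 30 terms.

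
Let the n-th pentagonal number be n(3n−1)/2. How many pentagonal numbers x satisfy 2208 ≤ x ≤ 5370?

22

The n-th pentagonal number is n(3n−1)/2.
Smallest index with value ≥ 2208: n = 39 (giving 2262).
Largest index with value ≤ 5370: n = 60 (giving 5370).
Indices 39 through 60: 22 terms.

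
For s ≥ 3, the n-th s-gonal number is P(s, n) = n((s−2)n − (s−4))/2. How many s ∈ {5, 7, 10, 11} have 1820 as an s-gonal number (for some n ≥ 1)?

s = 5: P(5, 35) = 1820. ✓
s = 7: P(7, 27) = 1782 and P(7, 28) = 1918; 1820 is not s-gonal.
s = 10: P(10, 21) = 1701 and P(10, 22) = 1870; 1820 is not s-gonal.
s = 11: P(11, 20) = 1730 and P(11, 21) = 1911; 1820 is not s-gonal.
Hits: s ∈ {5} → 1.

1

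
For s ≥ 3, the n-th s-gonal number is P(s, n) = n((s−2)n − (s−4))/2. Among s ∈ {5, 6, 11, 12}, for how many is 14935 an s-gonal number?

s = 5: P(5, 99) = 14652 and P(5, 100) = 14950; 14935 is not s-gonal.
s = 6: P(6, 86) = 14706 and P(6, 87) = 15051; 14935 is not s-gonal.
s = 11: P(11, 58) = 14935. ✓
s = 12: P(12, 55) = 14905 and P(12, 56) = 15456; 14935 is not s-gonal.
Hits: s ∈ {11} → 1.

1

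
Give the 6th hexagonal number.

6·(2·6 − 1) = 6·11 = 66.

66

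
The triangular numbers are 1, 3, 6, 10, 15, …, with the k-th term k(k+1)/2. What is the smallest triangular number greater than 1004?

Solve n(n+1)/2 > 1004 for integer n.
The largest n with value ≤ 1004 is 44 (since 990 ≤ 1004 < 1035), so the first above is n = 45, value 1035.

1035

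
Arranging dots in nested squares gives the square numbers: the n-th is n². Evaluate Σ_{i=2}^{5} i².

54

Σ_{i=2}^{5} i² = 55 − 1 = 54.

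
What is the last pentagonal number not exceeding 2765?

2752

Solve n(3n−1)/2 ≤ 2765 for integer n.
n = 43 gives 2752 ≤ 2765, while n = 44 gives 2882 > 2765; so the answer is 2752.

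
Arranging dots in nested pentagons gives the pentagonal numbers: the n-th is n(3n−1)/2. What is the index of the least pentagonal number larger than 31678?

Solve n(3n−1)/2 > 31678 for integer n.
The largest n with value ≤ 31678 is 145 (since 31465 ≤ 31678 < 31901), so the first above is n = 146, value 31901.

146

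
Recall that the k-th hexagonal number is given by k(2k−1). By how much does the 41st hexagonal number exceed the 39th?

41·(2·41 − 1) = 3321 and 39·(2·39 − 1) = 3003.
Difference: 3321 − 3003 = 318.

318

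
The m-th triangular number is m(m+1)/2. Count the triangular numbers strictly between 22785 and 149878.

334

The n-th triangular number is n(n+1)/2.
Smallest index with value > 22785: n = 213 (giving 22791).
Largest index with value < 149878: n = 546 (giving 149331).
Indices 213 through 546: 334 terms.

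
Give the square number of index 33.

1089

The 33rd square number is n² with n = 33.
33² = 1089.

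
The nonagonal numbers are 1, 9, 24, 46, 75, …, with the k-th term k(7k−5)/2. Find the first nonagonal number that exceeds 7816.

Solve n(7n−5)/2 > 7816 for integer n.
The largest n with value ≤ 7816 is 47 (since 7614 ≤ 7816 < 7944), so the first above is n = 48, value 7944.

7944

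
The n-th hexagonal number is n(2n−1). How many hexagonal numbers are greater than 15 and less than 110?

4

The n-th hexagonal number is n(2n−1).
Smallest index with value > 15: n = 4 (giving 28).
Largest index with value < 110: n = 7 (giving 91).
Indices 4 through 7: 4 terms.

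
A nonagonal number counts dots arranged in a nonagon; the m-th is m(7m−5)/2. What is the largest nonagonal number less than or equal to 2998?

2871

Solve n(7n−5)/2 ≤ 2998 for integer n.
n = 29 gives 2871 ≤ 2998, while n = 30 gives 3075 > 2998; so the answer is 2871.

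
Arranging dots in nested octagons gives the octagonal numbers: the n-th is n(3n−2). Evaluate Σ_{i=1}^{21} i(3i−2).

Σ i(3i−2) = 3Σi² − 2Σi over i = 1..21.
Σi = 231 and Σi² = 3311.
3·3311 − 2·231 = 9471.

9471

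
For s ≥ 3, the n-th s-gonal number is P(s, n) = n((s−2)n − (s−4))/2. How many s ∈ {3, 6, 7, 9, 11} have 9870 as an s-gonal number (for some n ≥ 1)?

1

s = 3: P(3, 140) = 9870. ✓
s = 6: P(6, 70) = 9730 and P(6, 71) = 10011; 9870 is not s-gonal.
s = 7: P(7, 63) = 9828 and P(7, 64) = 10144; 9870 is not s-gonal.
s = 9: P(9, 53) = 9699 and P(9, 54) = 10071; 9870 is not s-gonal.
s = 11: P(11, 47) = 9776 and P(11, 48) = 10200; 9870 is not s-gonal.
Hits: s ∈ {3} → 1.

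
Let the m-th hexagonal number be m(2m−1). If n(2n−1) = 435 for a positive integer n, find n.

15

Set n(2n−1) = 435, giving 2n² − n − 435 = 0.
So n = (1 + 59) / 4 = 60/4 = 15.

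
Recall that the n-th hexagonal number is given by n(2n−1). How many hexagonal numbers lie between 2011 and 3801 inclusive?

12

The n-th hexagonal number is n(2n−1).
Smallest index with value ≥ 2011: n = 32 (giving 2016).
Largest index with value ≤ 3801: n = 43 (giving 3655).
Indices 32 through 43: 12 terms.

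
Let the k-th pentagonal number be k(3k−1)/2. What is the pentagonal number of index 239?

239·(3·239 − 1)/2 = 239·716/2 = 239·358 = 85562.

85562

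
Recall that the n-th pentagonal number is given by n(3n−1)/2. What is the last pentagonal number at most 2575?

2501

Solve n(3n−1)/2 ≤ 2575 for integer n.
n = 41 gives 2501 ≤ 2575, while n = 42 gives 2625 > 2575; so the answer is 2501.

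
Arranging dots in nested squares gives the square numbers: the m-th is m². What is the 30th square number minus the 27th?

171

30² = 900 and 27² = 729.
Difference: 900 − 729 = 171.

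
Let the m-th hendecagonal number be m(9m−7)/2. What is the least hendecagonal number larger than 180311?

Solve n(9n−7)/2 > 180311 for integer n.
The largest n with value ≤ 180311 is 200 (since 179300 ≤ 180311 < 181101), so the first above is n = 201, value 181101.

181101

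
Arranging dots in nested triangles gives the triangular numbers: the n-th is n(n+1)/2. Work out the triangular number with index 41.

The 41st triangular number is n(n+1)/2 with n = 41.
41·42/2 = 1722/2 = 861.

861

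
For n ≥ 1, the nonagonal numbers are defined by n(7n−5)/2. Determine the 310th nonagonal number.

335575

310·(7·310 − 5)/2 = 310·2165/2 = 335575.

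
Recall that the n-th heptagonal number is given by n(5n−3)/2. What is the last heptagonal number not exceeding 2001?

1918

Solve n(5n−3)/2 ≤ 2001 for integer n.
n = 28 gives 1918 ≤ 2001, while n = 29 gives 2059 > 2001; so the answer is 1918.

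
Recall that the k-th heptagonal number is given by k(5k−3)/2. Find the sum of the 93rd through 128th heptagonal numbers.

1102668

Σ i(5i−3)/2 = (5Σi² − 3Σi) / 2 over i = 93..128.
Σi = 8256 − 4278 = 3978 and Σi² = 707264 − 263810 = 443454.
(5·443454 − 3·3978) / 2 = 2205336/2 = 1102668.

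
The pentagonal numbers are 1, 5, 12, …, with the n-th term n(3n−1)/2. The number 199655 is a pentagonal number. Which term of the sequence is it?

365

Set n(3n−1)/2 = 199655, giving 3n² − n − 399310 = 0.
The discriminant is 1 + 24·199655 = 4791721, and √4791721 = 2189.
So n = (1 + 2189) / 6 = 2190/6 = 365.
Check: 365·(3·365 − 1)/2 = 199655. ✓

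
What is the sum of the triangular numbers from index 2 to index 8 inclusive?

119

Σ i(i+1)/2 = (Σi² + Σi) / 2 over i = 2..8.
Σi = 36 − 1 = 35 and Σi² = 204 − 1 = 203.
(1·203 + 1·35) / 2 = 238/2 = 119.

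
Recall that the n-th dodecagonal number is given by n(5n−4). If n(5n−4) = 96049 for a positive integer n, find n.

139

Set n(5n−4) = 96049, giving 5n² − 4n − 96049 = 0.
The discriminant is 16 + 20·96049 = 1920996, and √1920996 = 1386.
So n = (4 + 1386) / 10 = 1390/10 = 139.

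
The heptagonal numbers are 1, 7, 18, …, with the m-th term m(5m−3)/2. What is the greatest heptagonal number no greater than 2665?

2512

Solve n(5n−3)/2 ≤ 2665 for integer n.
n = 32 gives 2512 ≤ 2665, while n = 33 gives 2673 > 2665; so the answer is 2512.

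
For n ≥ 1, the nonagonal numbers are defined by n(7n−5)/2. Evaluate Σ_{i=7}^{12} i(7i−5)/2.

Σ i(7i−5)/2 = (7Σi² − 5Σi) / 2 over i = 7..12.
Σi = 78 − 21 = 57 and Σi² = 650 − 91 = 559.
(7·559 − 5·57) / 2 = 3628/2 = 1814.

1814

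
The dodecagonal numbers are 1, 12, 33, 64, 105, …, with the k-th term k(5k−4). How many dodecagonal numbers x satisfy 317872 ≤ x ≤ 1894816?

The n-th dodecagonal number is n(5n−4).
Smallest index with value ≥ 317872: n = 253 (giving 319033).
Largest index with value ≤ 1894816: n = 616 (giving 1894816).
Indices 253 through 616: 364 terms.

364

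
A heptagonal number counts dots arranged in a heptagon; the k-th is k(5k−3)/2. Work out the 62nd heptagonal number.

9517

The 62nd heptagonal number is n(5n−3)/2 with n = 62.
62·(5·62 − 3)/2 = 62·307/2 = 9517.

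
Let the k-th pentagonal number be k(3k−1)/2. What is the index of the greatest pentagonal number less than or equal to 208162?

Solve n(3n−1)/2 ≤ 208162 for integer n.
n = 372 gives 207390 ≤ 208162, while n = 373 gives 208507 > 208162; so the answer is index 372.

372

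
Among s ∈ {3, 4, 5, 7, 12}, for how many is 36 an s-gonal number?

2

s = 3: P(3, 8) = 36. ✓
s = 4: P(4, 6) = 36. ✓
s = 5: P(5, 5) = 35 and P(5, 6) = 51; 36 is not s-gonal.
s = 7: P(7, 4) = 34 and P(7, 5) = 55; 36 is not s-gonal.
s = 12: P(12, 3) = 33 and P(12, 4) = 64; 36 is not s-gonal.
Hits: s ∈ {3, 4} → 2.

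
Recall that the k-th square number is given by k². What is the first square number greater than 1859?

1936

Solve n² > 1859 for integer n.
The largest n with value ≤ 1859 is 43 (since 1849 ≤ 1859 < 1936), so the first above is n = 44, value 1936.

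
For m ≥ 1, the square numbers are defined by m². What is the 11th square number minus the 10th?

21

n² − (n−1)² = 2n − 1, so 11² − 10² = 2·11 − 1 = 21.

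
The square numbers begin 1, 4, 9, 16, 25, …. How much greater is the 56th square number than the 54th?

220

56² = 3136 and 54² = 2916.
Difference: 3136 − 2916 = 220.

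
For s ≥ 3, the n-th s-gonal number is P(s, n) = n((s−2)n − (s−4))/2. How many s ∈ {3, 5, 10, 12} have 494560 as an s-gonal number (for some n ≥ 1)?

s = 3: P(3, 994) = 494515 and P(3, 995) = 495510; 494560 is not s-gonal.
s = 5: P(5, 574) = 493927 and P(5, 575) = 495650; 494560 is not s-gonal.
s = 10: P(10, 352) = 494560. ✓
s = 12: P(12, 314) = 491724 and P(12, 315) = 494865; 494560 is not s-gonal.
Hits: s ∈ {10} → 1.

1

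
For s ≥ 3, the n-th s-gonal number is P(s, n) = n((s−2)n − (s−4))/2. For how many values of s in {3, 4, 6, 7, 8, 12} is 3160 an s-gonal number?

s = 3: P(3, 79) = 3160. ✓
s = 4: P(4, 56) = 3136 and P(4, 57) = 3249; 3160 is not s-gonal.
s = 6: P(6, 40) = 3160. ✓
s = 7: P(7, 35) = 3010 and P(7, 36) = 3186; 3160 is not s-gonal.
s = 8: P(8, 32) = 3008 and P(8, 33) = 3201; 3160 is not s-gonal.
s = 12: P(12, 25) = 3025 and P(12, 26) = 3276; 3160 is not s-gonal.
Hits: s ∈ {3, 6} → 2.

2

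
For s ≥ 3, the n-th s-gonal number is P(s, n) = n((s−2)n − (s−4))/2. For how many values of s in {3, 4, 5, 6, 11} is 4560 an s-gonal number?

s = 3: P(3, 95) = 4560. ✓
s = 4: P(4, 67) = 4489 and P(4, 68) = 4624; 4560 is not s-gonal.
s = 5: P(5, 55) = 4510 and P(5, 56) = 4676; 4560 is not s-gonal.
s = 6: P(6, 48) = 4560. ✓
s = 11: P(11, 32) = 4496 and P(11, 33) = 4785; 4560 is not s-gonal.
Hits: s ∈ {3, 6} → 2.

2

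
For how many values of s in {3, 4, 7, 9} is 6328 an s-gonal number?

s = 3: P(3, 112) = 6328. ✓
s = 4: P(4, 79) = 6241 and P(4, 80) = 6400; 6328 is not s-gonal.
s = 7: P(7, 50) = 6175 and P(7, 51) = 6426; 6328 is not s-gonal.
s = 9: P(9, 42) = 6069 and P(9, 43) = 6364; 6328 is not s-gonal.
Hits: s ∈ {3} → 1.

1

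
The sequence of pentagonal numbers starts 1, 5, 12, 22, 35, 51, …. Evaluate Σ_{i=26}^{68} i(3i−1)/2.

Σ i(3i−1)/2 = (3Σi² − Σi) / 2 over i = 26..68.
Σi = 2346 − 325 = 2021 and Σi² = 107134 − 5525 = 101609.
(3·101609 − 1·2021) / 2 = 302806/2 = 151403.

151403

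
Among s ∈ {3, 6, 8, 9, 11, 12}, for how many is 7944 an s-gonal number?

s = 3: P(3, 125) = 7875 and P(3, 126) = 8001; 7944 is not s-gonal.
s = 6: P(6, 63) = 7875 and P(6, 64) = 8128; 7944 is not s-gonal.
s = 8: P(8, 51) = 7701 and P(8, 52) = 8008; 7944 is not s-gonal.
s = 9: P(9, 48) = 7944. ✓
s = 11: P(11, 42) = 7791 and P(11, 43) = 8170; 7944 is not s-gonal.
s = 12: P(12, 40) = 7840 and P(12, 41) = 8241; 7944 is not s-gonal.
Hits: s ∈ {9} → 1.

1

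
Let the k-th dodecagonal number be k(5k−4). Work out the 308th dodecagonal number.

473088

308·(5·308 − 4) = 308·1536 = 473088.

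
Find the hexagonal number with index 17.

17·(2·17 − 1) = 17·33 = 561.

561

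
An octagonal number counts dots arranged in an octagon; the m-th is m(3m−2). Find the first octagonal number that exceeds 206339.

206981

Solve n(3n−2) > 206339 for integer n.
The largest n with value ≤ 206339 is 262 (since 205408 ≤ 206339 < 206981), so the first above is n = 263, value 206981.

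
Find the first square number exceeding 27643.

Solve n² > 27643 for integer n.
The largest n with value ≤ 27643 is 166 (since 27556 ≤ 27643 < 27889), so the first above is n = 167, value 27889.

27889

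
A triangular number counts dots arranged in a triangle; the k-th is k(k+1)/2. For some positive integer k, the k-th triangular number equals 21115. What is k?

Set n(n+1)/2 = 21115, giving n² + n − 42230 = 0.
So n = (-1 + 411) / 2 = 410/2 = 205.

205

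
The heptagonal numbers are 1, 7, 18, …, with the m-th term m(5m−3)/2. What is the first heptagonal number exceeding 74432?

Solve n(5n−3)/2 > 74432 for integer n.
The largest n with value ≤ 74432 is 172 (since 73702 ≤ 74432 < 74563), so the first above is n = 173, value 74563.

74563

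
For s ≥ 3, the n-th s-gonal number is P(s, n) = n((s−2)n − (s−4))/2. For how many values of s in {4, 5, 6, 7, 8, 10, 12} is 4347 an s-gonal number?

s = 4: P(4, 65) = 4225 and P(4, 66) = 4356; 4347 is not s-gonal.
s = 5: P(5, 54) = 4347. ✓
s = 6: P(6, 46) = 4186 and P(6, 47) = 4371; 4347 is not s-gonal.
s = 7: P(7, 42) = 4347. ✓
s = 8: P(8, 38) = 4256 and P(8, 39) = 4485; 4347 is not s-gonal.
s = 10: P(10, 33) = 4257 and P(10, 34) = 4522; 4347 is not s-gonal.
s = 12: P(12, 29) = 4089 and P(12, 30) = 4380; 4347 is not s-gonal.
Hits: s ∈ {5, 7} → 2.

2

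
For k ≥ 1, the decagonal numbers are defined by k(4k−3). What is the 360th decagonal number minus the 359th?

2873

Consecutive decagonal numbers differ by 8n − 7: here 8·360 − 7 = 2873.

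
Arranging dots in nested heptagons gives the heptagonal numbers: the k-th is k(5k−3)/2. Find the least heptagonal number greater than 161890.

Solve n(5n−3)/2 > 161890 for integer n.
The largest n with value ≤ 161890 is 254 (since 160909 ≤ 161890 < 162180), so the first above is n = 255, value 162180.

162180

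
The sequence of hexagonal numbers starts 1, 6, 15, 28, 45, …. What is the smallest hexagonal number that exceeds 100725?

Solve n(2n−1) > 100725 for integer n.
The largest n with value ≤ 100725 is 224 (since 100128 ≤ 100725 < 101025), so the first above is n = 225, value 101025.

101025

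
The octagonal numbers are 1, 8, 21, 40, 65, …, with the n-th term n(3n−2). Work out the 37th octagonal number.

4033

37·(3·37 − 2) = 37·109 = 4033.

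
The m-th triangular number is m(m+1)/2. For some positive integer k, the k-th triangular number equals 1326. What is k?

51

Set n(n+1)/2 = 1326, giving n² + n − 2652 = 0.
The discriminant is 1 + 8·1326 = 10609, and √10609 = 103.
So n = (-1 + 103) / 2 = 102/2 = 51.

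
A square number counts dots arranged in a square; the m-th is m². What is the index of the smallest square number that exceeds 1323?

37

Solve n² > 1323 for integer n.
The largest n with value ≤ 1323 is 36 (since 1296 ≤ 1323 < 1369), so the first above is n = 37, value 1369.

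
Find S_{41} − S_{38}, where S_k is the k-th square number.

237

41² = 1681 and 38² = 1444.
Difference: 1681 − 1444 = 237.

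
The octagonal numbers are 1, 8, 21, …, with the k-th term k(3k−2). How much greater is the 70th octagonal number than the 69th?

Consecutive octagonal numbers differ by 6n − 5: here 6·70 − 5 = 415.

415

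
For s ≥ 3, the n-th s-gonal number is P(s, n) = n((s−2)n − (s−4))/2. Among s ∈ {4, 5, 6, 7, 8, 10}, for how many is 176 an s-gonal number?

2

s = 4: P(4, 13) = 169 and P(4, 14) = 196; 176 is not s-gonal.
s = 5: P(5, 11) = 176. ✓
s = 6: P(6, 9) = 153 and P(6, 10) = 190; 176 is not s-gonal.
s = 7: P(7, 8) = 148 and P(7, 9) = 189; 176 is not s-gonal.
s = 8: P(8, 8) = 176. ✓
s = 10: P(10, 7) = 175 and P(10, 8) = 232; 176 is not s-gonal.
Hits: s ∈ {5, 8} → 2.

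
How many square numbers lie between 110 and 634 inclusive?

15

The n-th square number is n².
Smallest index with value ≥ 110: n = 11 (giving 121).
Largest index with value ≤ 634: n = 25 (giving 625).
Indices 11 through 25: 15 terms.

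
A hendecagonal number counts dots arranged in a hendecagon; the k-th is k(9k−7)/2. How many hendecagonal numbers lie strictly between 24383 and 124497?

92

The n-th hendecagonal number is n(9n−7)/2.
Smallest index with value > 24383: n = 75 (giving 25050).
Largest index with value < 124497: n = 166 (giving 123421).
Indices 75 through 166: 92 terms.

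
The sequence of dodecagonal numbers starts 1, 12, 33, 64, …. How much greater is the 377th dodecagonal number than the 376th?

3761

Consecutive dodecagonal numbers differ by 10n − 9: here 10·377 − 9 = 3761.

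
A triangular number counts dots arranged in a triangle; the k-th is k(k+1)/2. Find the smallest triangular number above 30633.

Solve n(n+1)/2 > 30633 for integer n.
The largest n with value ≤ 30633 is 247 (since 30628 ≤ 30633 < 30876), so the first above is n = 248, value 30876.

30876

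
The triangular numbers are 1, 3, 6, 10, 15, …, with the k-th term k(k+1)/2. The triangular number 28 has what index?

7

Set n(n+1)/2 = 28, giving n² + n − 56 = 0.
The discriminant is 1 + 8·28 = 225, and √225 = 15.
So n = (-1 + 15) / 2 = 14/2 = 7.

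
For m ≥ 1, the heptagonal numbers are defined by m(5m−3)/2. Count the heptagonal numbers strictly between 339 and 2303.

19

The n-th heptagonal number is n(5n−3)/2.
Smallest index with value > 339: n = 12 (giving 342).
Largest index with value < 2303: n = 30 (giving 2205).
Indices 12 through 30: 19 terms.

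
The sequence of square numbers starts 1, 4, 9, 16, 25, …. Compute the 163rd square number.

The 163rd square number is n² with n = 163.
163² = 26569.

26569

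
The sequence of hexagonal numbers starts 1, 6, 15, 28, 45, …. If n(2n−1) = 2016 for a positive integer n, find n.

Set n(2n−1) = 2016, giving 2n² − n − 2016 = 0.
The discriminant is 1 + 8·2016 = 16129, and √16129 = 127.
So n = (1 + 127) / 4 = 128/4 = 32.
Check: 32·(2·32 − 1) = 2016. ✓

32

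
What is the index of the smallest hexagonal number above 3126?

40

Solve n(2n−1) > 3126 for integer n.
The largest n with value ≤ 3126 is 39 (since 3003 ≤ 3126 < 3160), so the first above is n = 40, value 3160.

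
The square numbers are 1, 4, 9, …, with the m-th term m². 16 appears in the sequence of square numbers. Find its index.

4

We need n² = 16, so n = √16 = 4.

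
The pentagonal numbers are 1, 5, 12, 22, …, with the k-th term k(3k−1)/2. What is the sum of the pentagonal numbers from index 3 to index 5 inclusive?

69

Σ i(3i−1)/2 = (3Σi² − Σi) / 2 over i = 3..5.
Σi = 15 − 3 = 12 and Σi² = 55 − 5 = 50.
(3·50 − 1·12) / 2 = 138/2 = 69.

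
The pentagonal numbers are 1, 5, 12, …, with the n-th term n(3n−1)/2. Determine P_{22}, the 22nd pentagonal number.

715

The 22nd pentagonal number is n(3n−1)/2 with n = 22.
22·(3·22 − 1)/2 = 22·65/2 = 715.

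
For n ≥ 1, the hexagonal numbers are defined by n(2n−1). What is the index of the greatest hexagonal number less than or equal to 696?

18

Solve n(2n−1) ≤ 696 for integer n.
n = 18 gives 630 ≤ 696, while n = 19 gives 703 > 696; so the answer is index 18.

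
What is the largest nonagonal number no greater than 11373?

Solve n(7n−5)/2 ≤ 11373 for integer n.
n = 57 gives 11229 ≤ 11373, while n = 58 gives 11629 > 11373; so the answer is 11229.

11229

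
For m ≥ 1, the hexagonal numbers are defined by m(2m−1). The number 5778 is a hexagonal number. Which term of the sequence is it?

Set n(2n−1) = 5778, giving 2n² − n − 5778 = 0.
The discriminant is 1 + 8·5778 = 46225, and √46225 = 215.
So n = (1 + 215) / 4 = 216/4 = 54.

54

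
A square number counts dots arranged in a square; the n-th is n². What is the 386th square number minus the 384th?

386² = 148996 and 384² = 147456.
Difference: 148996 − 147456 = 1540.

1540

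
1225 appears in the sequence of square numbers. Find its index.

We need n² = 1225, so n = √1225 = 35.

35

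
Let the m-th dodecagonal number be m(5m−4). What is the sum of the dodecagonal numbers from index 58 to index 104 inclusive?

1569847

Σ i(5i−4) = 5Σi² − 4Σi over i = 58..104.
Σi = 5460 − 1653 = 3807 and Σi² = 380380 − 63365 = 317015.
5·317015 − 4·3807 = 1569847.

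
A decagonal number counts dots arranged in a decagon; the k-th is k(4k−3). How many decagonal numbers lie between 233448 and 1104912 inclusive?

284

The n-th decagonal number is n(4n−3).
Smallest index with value ≥ 233448: n = 242 (giving 233530).
Largest index with value ≤ 1104912: n = 525 (giving 1100925).
Indices 242 through 525: 284 terms.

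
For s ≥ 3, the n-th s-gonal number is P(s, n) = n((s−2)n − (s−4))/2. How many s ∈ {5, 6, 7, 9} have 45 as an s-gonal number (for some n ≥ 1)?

1

s = 5: P(5, 5) = 35 and P(5, 6) = 51; 45 is not s-gonal.
s = 6: P(6, 5) = 45. ✓
s = 7: P(7, 4) = 34 and P(7, 5) = 55; 45 is not s-gonal.
s = 9: P(9, 3) = 24 and P(9, 4) = 46; 45 is not s-gonal.
Hits: s ∈ {6} → 1.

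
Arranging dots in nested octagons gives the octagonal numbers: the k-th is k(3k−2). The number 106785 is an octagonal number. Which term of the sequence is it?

Set n(3n−2) = 106785, giving 3n² − 2n − 106785 = 0.
So n = (2 + 1132) / 6 = 1134/6 = 189.

189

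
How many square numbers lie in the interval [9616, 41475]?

105

The n-th square number is n².
Smallest index with value ≥ 9616: n = 99 (giving 9801).
Largest index with value ≤ 41475: n = 203 (giving 41209).
Indices 99 through 203: 105 terms.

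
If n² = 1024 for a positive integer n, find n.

We need n² = 1024, so n = √1024 = 32.

32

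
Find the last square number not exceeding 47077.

Solve n² ≤ 47077 for integer n.
n = 216 gives 46656 ≤ 47077, while n = 217 gives 47089 > 47077; so the answer is 46656.

46656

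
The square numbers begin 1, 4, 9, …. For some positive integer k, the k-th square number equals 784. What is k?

28

We need n² = 784, so n = √784 = 28.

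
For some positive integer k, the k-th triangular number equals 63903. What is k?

Set n(n+1)/2 = 63903, giving n² + n − 127806 = 0.
So n = (-1 + 715) / 2 = 714/2 = 357.
Check: 357·358/2 = 63903. ✓

357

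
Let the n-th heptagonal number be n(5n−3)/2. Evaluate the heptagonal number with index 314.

314·(5·314 − 3)/2 = 314·1567/2 = 246019.

246019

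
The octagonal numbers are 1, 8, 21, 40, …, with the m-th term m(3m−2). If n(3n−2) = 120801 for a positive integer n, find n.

201

Set n(3n−2) = 120801, giving 3n² − 2n − 120801 = 0.
So n = (2 + 1204) / 6 = 1206/6 = 201.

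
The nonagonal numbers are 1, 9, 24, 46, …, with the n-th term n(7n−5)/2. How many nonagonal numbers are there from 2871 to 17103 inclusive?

42

The n-th nonagonal number is n(7n−5)/2.
Smallest index with value ≥ 2871: n = 29 (giving 2871).
Largest index with value ≤ 17103: n = 70 (giving 16975).
Indices 29 through 70: 42 terms.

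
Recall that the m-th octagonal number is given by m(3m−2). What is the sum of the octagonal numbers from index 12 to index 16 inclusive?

2830

Σ i(3i−2) = 3Σi² − 2Σi over i = 12..16.
Σi = 136 − 66 = 70 and Σi² = 1496 − 506 = 990.
3·990 − 2·70 = 2830.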